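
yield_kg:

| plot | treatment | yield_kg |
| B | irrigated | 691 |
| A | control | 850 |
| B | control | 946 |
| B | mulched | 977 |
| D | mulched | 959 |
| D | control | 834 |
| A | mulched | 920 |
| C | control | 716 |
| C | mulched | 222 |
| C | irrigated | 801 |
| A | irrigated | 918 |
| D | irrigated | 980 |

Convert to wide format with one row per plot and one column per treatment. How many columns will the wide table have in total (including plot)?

4

1 column for plot plus 3 distinct treatment values → 4 columns.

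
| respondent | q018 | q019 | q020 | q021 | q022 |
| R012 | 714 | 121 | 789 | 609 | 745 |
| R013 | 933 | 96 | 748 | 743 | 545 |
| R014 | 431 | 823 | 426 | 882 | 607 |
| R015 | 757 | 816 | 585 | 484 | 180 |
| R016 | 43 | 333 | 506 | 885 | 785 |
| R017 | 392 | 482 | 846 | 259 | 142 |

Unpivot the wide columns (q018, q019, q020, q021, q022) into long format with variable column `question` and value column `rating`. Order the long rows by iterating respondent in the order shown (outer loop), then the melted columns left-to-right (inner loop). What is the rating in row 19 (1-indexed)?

484

30 rows total (6 × 5). Row 19: index ⌊(19-1)/5⌋ = 3 into respondent → R015; (19-1) mod 5 = 3 into the melted columns → q021.
So row 19 is (R015, q021, 484); rating = 484.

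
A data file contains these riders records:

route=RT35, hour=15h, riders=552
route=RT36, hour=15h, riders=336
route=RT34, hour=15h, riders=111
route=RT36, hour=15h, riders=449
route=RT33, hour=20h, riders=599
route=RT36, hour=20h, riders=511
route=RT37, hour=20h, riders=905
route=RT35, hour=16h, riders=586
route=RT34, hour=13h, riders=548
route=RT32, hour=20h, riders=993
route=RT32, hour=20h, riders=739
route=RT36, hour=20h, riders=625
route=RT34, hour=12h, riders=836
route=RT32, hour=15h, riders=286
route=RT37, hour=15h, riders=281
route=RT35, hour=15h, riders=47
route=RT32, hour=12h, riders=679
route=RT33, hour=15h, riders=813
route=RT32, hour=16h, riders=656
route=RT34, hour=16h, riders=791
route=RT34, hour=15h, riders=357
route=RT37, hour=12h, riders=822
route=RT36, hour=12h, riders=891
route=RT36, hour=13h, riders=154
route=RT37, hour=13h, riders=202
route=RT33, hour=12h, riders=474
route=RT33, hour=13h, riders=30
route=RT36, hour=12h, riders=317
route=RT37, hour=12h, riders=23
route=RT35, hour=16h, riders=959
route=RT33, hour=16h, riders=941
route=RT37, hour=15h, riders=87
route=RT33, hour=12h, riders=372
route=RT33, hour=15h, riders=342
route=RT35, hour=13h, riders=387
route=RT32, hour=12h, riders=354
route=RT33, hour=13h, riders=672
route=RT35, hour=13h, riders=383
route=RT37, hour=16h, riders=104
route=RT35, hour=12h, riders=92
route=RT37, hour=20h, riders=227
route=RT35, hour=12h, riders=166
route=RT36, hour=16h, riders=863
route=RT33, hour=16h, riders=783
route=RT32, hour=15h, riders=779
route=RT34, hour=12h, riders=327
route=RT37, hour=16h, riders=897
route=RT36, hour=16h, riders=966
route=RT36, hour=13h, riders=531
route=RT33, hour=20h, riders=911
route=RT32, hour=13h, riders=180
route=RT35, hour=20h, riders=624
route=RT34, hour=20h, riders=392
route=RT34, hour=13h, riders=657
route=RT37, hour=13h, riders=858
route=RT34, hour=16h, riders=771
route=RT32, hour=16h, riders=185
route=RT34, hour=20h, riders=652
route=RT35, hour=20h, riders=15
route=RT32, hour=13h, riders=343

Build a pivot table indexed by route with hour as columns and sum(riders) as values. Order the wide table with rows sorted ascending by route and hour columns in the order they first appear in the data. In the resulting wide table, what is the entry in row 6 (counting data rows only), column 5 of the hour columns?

845

With rows sorted ascending by route, row 6 is route=RT37. hour columns in first-appearance order: 15h, 20h, 16h, 13h, 12h; column 5 is 12h.
Long rows with route=RT37, hour=12h: 822 + 23 = 845.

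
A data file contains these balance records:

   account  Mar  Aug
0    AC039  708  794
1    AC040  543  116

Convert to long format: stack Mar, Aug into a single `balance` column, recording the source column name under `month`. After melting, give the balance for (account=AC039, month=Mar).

708

Unpivoting turns each (account, wide-column) pair into one long row.
The wide cell at row AC039, column Mar holds 708, so the long row (AC039, Mar) has balance=708.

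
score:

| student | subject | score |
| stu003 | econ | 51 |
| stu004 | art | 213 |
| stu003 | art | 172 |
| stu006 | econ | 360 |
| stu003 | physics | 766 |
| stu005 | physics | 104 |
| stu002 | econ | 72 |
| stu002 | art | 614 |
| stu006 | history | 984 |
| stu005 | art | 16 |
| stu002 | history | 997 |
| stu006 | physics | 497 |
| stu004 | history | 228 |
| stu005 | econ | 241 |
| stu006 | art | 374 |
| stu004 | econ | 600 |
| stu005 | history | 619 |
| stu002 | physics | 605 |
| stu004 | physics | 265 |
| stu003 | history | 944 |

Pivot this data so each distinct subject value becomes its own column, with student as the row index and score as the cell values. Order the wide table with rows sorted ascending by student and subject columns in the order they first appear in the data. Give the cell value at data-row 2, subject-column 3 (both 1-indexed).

With rows sorted ascending by student, row 2 is student=stu003. subject columns in first-appearance order: econ, art, physics, history; column 3 is physics.
Long rows with student=stu003, subject=physics: score = 766.

766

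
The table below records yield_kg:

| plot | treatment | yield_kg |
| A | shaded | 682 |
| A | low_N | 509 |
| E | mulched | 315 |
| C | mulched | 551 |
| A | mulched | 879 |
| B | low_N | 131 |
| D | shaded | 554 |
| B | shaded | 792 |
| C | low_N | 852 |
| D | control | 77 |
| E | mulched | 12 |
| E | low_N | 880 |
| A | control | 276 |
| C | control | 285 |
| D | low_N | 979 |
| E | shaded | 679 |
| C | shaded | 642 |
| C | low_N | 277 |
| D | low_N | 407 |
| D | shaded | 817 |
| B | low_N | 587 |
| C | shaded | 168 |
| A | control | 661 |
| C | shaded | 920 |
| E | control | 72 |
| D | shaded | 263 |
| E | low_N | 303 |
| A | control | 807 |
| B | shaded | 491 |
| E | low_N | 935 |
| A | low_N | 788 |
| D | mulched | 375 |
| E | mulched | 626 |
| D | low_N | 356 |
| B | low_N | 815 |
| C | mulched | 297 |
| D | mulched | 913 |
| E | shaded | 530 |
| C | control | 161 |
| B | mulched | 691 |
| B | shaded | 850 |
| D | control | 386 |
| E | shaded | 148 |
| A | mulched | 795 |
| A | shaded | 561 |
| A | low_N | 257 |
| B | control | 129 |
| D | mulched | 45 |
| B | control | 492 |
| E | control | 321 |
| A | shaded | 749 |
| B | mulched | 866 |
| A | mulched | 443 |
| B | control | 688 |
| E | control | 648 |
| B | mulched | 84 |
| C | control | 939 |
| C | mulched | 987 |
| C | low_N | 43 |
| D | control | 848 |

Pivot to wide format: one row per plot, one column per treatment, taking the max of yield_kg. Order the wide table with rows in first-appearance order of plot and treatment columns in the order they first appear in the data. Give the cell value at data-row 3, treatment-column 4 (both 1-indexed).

With rows in first-appearance order of plot, row 3 is plot=C. treatment columns in first-appearance order: shaded, low_N, mulched, control; column 4 is control.
Long rows with plot=C, treatment=control: max(285, 161, 939) = 939.

939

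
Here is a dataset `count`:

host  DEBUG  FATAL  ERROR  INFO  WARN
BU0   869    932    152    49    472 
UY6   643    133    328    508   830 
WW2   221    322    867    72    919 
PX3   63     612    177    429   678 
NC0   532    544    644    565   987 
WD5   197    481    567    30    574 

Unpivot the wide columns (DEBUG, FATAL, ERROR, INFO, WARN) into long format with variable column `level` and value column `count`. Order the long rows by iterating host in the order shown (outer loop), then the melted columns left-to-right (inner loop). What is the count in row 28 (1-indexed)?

567

30 rows total (6 × 5). Row 28: index ⌊(28-1)/5⌋ = 5 into host → WD5; (28-1) mod 5 = 2 into the melted columns → ERROR.
So row 28 is (WD5, ERROR, 567); count = 567.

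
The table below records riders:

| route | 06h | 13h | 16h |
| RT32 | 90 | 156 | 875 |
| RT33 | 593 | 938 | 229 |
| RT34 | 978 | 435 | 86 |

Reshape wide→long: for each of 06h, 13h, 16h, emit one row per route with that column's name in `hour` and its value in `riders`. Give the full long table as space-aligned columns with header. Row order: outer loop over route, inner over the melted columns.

route  hour  riders
RT32   06h   90    
RT32   13h   156   
RT32   16h   875   
RT33   06h   593   
RT33   13h   938   
RT33   16h   229   
RT34   06h   978   
RT34   13h   435   
RT34   16h   86    

Each (route, column) pair becomes one row: 3 × 3 = 9 rows.
For example, (RT32, 06h) → riders=90.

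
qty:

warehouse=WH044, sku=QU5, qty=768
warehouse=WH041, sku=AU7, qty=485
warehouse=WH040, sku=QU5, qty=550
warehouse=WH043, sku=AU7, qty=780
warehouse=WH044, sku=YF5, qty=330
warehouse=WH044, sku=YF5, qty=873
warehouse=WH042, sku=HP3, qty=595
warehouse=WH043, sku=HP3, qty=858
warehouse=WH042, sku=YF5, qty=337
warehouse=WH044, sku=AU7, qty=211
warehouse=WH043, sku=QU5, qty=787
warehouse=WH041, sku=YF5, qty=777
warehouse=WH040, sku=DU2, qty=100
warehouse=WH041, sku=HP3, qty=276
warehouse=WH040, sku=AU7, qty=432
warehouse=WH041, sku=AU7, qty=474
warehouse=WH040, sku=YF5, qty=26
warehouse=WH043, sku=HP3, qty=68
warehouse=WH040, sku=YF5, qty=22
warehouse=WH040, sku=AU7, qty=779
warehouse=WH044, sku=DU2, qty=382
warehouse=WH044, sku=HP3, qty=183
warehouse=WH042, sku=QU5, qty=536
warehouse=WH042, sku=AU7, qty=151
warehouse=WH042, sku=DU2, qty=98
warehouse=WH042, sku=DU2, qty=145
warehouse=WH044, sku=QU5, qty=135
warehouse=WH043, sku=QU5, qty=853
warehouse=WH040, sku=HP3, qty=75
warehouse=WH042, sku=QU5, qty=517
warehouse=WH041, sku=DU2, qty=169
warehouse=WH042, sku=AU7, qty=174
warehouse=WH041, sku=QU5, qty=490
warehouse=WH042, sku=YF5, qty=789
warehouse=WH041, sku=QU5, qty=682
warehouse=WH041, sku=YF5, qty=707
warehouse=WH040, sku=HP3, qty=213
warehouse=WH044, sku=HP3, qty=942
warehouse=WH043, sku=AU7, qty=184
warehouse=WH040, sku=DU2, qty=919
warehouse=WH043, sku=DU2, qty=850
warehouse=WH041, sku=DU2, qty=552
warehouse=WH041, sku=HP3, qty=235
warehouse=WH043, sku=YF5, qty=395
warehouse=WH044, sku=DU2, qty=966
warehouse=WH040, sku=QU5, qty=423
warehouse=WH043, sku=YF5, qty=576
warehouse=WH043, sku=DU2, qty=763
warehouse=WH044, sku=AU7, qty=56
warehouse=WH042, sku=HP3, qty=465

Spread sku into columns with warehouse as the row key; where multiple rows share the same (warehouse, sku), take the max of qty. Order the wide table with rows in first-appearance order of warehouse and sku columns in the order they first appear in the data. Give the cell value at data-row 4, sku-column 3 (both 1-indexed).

With rows in first-appearance order of warehouse, row 4 is warehouse=WH043. sku columns in first-appearance order: QU5, AU7, YF5, HP3, DU2; column 3 is YF5.
Long rows with warehouse=WH043, sku=YF5: max(395, 576) = 576.

576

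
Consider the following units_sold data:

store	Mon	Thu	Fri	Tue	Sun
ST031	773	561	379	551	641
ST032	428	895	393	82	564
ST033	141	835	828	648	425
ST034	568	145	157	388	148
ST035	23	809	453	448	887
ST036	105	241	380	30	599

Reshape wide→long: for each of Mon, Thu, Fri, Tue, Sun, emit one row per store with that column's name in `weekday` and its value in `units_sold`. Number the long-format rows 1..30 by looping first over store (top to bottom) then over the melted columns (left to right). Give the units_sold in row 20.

30 rows total (6 × 5). Row 20: index ⌊(20-1)/5⌋ = 3 into store → ST034; (20-1) mod 5 = 4 into the melted columns → Sun.
So row 20 is (ST034, Sun, 148); units_sold = 148.

148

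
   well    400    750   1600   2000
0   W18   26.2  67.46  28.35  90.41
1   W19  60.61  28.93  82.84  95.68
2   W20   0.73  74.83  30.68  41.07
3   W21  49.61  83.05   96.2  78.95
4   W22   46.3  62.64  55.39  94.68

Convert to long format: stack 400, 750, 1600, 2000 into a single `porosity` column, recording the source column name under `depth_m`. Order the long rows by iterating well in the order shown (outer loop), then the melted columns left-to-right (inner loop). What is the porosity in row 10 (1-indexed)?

74.83

20 rows total (5 × 4). Row 10: index ⌊(10-1)/4⌋ = 2 into well → W20; (10-1) mod 4 = 1 into the melted columns → 750.
So row 10 is (W20, 750, 74.83); porosity = 74.83.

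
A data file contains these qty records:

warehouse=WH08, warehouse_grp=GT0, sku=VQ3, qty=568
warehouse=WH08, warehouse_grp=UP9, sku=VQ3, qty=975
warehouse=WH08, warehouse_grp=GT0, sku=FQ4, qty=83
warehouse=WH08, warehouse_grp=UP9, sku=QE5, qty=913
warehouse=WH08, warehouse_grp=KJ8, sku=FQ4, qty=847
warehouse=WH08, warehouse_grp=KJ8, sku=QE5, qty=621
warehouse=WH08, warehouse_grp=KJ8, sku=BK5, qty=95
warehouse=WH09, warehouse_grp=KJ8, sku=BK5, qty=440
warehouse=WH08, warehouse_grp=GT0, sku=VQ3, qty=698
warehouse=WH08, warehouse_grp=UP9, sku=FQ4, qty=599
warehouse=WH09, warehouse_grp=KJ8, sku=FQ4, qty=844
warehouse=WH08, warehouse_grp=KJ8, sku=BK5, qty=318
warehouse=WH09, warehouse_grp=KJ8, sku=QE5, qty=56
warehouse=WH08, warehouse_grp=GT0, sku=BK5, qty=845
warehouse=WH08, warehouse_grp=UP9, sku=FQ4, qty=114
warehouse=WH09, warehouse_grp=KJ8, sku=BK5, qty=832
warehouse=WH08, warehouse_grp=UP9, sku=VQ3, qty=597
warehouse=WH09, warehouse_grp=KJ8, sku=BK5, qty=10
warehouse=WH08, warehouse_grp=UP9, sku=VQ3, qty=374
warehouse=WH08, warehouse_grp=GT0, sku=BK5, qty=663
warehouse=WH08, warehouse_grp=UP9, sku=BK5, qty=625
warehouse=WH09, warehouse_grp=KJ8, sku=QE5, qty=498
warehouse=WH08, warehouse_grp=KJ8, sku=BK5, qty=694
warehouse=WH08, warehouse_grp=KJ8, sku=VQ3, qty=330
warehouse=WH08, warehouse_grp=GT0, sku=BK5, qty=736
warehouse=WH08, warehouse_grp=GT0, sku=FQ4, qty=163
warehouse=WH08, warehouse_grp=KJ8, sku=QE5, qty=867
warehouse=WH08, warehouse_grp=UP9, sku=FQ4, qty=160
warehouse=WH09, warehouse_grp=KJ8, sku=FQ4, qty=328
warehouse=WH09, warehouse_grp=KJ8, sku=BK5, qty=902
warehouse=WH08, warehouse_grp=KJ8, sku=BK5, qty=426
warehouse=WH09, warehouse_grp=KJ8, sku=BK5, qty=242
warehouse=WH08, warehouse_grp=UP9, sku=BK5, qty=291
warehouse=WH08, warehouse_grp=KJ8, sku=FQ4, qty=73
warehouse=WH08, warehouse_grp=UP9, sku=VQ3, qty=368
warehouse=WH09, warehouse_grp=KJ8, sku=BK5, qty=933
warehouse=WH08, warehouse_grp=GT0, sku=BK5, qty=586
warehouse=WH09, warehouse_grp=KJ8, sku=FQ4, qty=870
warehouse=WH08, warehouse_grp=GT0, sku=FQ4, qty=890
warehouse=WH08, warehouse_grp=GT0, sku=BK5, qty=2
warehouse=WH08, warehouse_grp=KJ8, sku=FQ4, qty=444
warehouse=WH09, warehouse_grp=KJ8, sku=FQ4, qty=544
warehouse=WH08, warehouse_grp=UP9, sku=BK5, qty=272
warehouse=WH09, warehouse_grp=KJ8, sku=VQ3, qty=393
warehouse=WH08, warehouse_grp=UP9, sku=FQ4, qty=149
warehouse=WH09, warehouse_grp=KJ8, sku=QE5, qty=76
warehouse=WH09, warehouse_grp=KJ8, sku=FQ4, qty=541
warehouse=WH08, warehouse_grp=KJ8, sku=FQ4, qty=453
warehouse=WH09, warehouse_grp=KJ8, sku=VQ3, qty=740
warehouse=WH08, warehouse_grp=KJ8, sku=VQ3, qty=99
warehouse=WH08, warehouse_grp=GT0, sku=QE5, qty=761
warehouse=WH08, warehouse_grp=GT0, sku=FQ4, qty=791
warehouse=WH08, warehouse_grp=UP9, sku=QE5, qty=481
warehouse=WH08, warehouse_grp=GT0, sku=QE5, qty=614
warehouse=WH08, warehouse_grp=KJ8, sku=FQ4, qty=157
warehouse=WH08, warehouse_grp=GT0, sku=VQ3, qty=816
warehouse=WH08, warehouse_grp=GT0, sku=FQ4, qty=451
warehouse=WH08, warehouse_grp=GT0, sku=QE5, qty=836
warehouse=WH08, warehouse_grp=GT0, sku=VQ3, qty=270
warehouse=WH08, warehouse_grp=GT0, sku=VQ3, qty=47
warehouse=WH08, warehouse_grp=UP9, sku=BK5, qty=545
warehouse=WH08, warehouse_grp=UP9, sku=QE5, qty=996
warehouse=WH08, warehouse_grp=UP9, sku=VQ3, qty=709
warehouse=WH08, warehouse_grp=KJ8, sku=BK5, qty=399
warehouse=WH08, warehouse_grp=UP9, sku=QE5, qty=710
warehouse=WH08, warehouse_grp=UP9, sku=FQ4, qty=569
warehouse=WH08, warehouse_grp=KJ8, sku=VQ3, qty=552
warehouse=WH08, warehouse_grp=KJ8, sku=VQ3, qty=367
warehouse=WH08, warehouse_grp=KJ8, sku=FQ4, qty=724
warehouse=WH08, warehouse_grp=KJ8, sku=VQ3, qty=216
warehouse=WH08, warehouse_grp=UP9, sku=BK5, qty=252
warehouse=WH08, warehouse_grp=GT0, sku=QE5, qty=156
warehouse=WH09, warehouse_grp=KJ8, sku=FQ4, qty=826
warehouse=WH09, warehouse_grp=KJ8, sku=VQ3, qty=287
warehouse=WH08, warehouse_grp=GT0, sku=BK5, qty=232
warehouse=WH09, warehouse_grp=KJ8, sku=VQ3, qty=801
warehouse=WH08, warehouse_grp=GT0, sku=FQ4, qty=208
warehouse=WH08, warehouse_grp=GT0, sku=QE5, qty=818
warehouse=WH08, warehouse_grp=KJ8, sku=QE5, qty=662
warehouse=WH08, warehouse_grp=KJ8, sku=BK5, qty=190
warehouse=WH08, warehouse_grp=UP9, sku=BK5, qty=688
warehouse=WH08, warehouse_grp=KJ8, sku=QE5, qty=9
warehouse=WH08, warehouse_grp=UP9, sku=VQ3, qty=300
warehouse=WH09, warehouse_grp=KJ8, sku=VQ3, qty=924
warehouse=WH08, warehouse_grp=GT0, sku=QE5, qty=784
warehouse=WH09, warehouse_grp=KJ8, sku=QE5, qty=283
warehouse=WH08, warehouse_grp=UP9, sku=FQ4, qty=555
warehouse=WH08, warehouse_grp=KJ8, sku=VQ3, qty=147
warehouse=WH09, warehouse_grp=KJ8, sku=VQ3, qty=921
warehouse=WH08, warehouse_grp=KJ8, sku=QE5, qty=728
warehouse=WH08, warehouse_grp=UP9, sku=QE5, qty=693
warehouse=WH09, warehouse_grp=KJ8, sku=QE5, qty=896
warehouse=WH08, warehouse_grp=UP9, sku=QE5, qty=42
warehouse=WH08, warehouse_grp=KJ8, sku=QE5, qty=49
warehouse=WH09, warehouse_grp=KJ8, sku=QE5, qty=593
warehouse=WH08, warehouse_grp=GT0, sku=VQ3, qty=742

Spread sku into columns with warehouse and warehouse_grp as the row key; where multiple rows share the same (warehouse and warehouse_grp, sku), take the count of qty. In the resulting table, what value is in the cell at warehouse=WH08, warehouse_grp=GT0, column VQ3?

Rows with warehouse=WH08, warehouse_grp=GT0 and sku=VQ3: qty values are 568, 698, 816, 270, 47, 742.
6 rows match — count = 6.

6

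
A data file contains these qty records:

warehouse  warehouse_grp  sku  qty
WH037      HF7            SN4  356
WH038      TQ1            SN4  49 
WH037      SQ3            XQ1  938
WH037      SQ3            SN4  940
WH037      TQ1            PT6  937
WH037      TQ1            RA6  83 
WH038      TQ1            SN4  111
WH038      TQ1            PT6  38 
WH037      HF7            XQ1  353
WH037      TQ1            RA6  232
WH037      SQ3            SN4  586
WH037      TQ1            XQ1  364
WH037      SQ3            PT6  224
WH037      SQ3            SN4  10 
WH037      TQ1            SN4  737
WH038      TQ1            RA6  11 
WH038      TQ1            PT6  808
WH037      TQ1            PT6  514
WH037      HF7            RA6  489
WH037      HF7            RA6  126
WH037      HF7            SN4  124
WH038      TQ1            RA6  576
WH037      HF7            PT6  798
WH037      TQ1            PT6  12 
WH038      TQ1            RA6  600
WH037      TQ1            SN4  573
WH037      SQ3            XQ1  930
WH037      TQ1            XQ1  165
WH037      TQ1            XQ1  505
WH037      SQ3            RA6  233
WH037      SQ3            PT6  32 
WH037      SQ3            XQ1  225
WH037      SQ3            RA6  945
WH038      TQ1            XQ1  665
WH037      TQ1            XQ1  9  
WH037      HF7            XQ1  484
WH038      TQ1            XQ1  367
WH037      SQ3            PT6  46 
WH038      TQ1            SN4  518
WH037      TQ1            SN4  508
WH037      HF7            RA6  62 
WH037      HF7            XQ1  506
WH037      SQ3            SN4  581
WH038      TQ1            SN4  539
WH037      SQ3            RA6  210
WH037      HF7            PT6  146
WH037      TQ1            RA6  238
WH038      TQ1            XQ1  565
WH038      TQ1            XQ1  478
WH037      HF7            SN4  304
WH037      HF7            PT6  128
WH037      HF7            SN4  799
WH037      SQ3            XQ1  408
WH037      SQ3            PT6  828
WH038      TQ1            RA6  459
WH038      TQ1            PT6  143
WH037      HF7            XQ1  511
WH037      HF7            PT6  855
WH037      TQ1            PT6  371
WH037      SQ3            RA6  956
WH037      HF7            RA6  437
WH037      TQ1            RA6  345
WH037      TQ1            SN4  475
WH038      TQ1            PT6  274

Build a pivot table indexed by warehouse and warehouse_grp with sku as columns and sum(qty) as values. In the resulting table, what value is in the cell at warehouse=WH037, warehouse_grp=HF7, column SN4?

1583

Rows with warehouse=WH037, warehouse_grp=HF7 and sku=SN4: qty values are 356, 124, 304, 799.
356 + 124 + 304 + 799 = 1583.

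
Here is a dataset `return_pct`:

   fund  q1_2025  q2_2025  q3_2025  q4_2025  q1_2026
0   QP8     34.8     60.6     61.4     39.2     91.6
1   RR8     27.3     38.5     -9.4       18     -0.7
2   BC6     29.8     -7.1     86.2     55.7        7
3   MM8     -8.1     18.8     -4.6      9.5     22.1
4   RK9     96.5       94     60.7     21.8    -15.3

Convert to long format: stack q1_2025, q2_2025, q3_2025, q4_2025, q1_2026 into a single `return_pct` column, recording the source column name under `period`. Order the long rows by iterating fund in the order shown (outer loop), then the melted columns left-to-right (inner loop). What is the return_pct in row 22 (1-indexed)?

25 rows total (5 × 5). Row 22: index ⌊(22-1)/5⌋ = 4 into fund → RK9; (22-1) mod 5 = 1 into the melted columns → q2_2025.
So row 22 is (RK9, q2_2025, 94); return_pct = 94.

94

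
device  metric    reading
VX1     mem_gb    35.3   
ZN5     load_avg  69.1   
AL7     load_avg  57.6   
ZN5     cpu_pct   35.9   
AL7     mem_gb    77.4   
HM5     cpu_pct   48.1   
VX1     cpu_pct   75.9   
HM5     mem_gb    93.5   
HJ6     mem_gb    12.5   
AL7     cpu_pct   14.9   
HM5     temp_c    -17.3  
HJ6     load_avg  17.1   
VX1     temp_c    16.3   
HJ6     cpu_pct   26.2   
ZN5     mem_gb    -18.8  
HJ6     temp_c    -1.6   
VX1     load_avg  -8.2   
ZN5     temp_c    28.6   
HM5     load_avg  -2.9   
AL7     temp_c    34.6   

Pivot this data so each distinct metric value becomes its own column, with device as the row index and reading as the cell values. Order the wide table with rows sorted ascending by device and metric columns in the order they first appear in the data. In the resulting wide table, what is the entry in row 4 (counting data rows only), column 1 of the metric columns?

With rows sorted ascending by device, row 4 is device=VX1. metric columns in first-appearance order: mem_gb, load_avg, cpu_pct, temp_c; column 1 is mem_gb.
Long rows with device=VX1, metric=mem_gb: reading = 35.3.

35.3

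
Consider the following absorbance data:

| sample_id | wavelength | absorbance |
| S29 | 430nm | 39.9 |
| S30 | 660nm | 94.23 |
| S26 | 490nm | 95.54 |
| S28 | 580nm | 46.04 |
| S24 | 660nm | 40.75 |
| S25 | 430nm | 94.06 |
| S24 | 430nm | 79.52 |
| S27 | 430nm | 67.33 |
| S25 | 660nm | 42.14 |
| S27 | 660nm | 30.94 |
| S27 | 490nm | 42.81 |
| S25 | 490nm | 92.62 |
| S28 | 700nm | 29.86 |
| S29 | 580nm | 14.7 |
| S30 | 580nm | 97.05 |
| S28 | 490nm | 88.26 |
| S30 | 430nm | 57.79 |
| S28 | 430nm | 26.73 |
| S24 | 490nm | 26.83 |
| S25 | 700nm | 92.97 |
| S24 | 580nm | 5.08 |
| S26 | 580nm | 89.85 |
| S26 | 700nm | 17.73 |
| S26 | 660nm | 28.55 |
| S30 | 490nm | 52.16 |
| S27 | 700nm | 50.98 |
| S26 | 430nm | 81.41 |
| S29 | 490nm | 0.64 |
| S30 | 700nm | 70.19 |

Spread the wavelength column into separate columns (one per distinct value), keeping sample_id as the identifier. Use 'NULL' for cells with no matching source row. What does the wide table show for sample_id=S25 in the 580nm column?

No long-format row has sample_id=S25 and wavelength=580nm, so the cell is NULL.

NULL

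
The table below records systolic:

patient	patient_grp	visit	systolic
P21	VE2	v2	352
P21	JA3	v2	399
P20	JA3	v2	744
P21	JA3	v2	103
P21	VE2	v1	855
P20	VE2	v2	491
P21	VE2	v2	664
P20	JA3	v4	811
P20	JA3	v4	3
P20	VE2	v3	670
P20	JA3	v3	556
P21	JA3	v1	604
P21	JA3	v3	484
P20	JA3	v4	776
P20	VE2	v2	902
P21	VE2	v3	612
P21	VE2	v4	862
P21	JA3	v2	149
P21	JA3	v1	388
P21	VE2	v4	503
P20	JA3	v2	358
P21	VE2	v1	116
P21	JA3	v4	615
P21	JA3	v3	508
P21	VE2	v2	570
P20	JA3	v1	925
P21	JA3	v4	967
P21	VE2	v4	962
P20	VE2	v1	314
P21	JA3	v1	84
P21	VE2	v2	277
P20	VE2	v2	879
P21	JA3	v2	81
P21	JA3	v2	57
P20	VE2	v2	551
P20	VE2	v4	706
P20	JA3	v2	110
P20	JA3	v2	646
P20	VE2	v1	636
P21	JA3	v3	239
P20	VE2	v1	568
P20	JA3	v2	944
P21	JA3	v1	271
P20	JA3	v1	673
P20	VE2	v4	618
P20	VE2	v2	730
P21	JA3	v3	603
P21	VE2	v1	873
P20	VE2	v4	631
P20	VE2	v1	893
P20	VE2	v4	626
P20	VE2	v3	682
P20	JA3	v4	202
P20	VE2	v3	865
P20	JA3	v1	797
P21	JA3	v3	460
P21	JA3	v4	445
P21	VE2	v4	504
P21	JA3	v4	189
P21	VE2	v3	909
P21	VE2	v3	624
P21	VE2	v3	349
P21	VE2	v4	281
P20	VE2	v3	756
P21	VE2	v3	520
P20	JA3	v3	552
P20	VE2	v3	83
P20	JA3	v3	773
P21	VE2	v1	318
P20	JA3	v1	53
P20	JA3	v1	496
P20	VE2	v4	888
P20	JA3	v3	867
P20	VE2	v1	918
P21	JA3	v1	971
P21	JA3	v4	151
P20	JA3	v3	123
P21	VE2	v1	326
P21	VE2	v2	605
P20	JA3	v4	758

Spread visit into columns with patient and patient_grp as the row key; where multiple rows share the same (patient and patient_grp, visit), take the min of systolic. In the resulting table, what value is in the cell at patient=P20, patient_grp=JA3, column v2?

110

Rows with patient=P20, patient_grp=JA3 and visit=v2: systolic values are 744, 358, 110, 646, 944.
min(744, 358, 110, 646, 944) = 110.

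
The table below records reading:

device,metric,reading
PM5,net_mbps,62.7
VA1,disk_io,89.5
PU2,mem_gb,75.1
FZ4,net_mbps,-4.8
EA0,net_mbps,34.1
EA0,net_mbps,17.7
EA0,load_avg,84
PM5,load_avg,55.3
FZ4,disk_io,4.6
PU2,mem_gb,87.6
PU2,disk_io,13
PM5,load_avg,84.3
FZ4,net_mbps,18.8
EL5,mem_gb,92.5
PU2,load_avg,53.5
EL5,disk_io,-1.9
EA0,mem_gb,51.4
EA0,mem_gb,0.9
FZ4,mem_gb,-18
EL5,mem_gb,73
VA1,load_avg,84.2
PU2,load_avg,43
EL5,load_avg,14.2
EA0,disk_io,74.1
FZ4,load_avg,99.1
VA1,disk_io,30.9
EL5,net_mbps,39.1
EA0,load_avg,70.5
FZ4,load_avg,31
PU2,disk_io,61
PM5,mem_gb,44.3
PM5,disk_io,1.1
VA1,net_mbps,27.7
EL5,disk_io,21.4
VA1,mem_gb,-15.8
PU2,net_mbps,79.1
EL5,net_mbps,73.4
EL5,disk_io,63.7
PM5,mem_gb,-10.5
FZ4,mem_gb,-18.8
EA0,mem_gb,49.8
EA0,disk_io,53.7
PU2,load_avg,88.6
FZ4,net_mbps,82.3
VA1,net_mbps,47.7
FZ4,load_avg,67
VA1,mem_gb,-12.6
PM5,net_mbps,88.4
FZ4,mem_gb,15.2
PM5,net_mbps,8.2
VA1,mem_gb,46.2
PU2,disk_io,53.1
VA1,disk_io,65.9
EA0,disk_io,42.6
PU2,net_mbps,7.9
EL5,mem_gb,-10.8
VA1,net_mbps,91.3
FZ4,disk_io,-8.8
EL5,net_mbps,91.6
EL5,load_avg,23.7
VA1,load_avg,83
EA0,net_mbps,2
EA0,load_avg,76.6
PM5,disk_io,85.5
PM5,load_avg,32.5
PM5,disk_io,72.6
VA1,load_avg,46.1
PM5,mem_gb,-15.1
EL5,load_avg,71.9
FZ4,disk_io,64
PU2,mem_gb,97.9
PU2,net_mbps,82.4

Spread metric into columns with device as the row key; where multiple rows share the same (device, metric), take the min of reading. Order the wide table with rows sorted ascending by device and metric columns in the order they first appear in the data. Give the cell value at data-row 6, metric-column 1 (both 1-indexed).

27.7

With rows sorted ascending by device, row 6 is device=VA1. metric columns in first-appearance order: net_mbps, disk_io, mem_gb, load_avg; column 1 is net_mbps.
Long rows with device=VA1, metric=net_mbps: min(27.7, 47.7, 91.3) = 27.7.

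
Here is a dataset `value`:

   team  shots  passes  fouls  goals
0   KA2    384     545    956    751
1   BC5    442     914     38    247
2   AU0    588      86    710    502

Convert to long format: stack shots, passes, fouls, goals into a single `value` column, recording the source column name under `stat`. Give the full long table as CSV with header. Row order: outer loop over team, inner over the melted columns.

Each (team, column) pair becomes one row: 3 × 4 = 12 rows.
For example, (KA2, shots) → value=384.

team,stat,value
KA2,shots,384
KA2,passes,545
KA2,fouls,956
KA2,goals,751
BC5,shots,442
BC5,passes,914
BC5,fouls,38
BC5,goals,247
AU0,shots,588
AU0,passes,86
AU0,fouls,710
AU0,goals,502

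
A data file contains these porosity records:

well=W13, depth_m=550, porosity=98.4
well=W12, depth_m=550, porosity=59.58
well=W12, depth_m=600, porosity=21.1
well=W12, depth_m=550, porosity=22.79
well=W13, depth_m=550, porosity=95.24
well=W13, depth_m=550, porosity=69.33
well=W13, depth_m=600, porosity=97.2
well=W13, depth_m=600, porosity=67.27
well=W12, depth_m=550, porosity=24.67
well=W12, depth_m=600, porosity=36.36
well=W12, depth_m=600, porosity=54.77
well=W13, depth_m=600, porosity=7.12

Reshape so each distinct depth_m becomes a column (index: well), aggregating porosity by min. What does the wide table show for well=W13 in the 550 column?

Rows with well=W13 and depth_m=550: porosity values are 98.4, 95.24, 69.33.
min(98.4, 95.24, 69.33) = 69.33.

69.33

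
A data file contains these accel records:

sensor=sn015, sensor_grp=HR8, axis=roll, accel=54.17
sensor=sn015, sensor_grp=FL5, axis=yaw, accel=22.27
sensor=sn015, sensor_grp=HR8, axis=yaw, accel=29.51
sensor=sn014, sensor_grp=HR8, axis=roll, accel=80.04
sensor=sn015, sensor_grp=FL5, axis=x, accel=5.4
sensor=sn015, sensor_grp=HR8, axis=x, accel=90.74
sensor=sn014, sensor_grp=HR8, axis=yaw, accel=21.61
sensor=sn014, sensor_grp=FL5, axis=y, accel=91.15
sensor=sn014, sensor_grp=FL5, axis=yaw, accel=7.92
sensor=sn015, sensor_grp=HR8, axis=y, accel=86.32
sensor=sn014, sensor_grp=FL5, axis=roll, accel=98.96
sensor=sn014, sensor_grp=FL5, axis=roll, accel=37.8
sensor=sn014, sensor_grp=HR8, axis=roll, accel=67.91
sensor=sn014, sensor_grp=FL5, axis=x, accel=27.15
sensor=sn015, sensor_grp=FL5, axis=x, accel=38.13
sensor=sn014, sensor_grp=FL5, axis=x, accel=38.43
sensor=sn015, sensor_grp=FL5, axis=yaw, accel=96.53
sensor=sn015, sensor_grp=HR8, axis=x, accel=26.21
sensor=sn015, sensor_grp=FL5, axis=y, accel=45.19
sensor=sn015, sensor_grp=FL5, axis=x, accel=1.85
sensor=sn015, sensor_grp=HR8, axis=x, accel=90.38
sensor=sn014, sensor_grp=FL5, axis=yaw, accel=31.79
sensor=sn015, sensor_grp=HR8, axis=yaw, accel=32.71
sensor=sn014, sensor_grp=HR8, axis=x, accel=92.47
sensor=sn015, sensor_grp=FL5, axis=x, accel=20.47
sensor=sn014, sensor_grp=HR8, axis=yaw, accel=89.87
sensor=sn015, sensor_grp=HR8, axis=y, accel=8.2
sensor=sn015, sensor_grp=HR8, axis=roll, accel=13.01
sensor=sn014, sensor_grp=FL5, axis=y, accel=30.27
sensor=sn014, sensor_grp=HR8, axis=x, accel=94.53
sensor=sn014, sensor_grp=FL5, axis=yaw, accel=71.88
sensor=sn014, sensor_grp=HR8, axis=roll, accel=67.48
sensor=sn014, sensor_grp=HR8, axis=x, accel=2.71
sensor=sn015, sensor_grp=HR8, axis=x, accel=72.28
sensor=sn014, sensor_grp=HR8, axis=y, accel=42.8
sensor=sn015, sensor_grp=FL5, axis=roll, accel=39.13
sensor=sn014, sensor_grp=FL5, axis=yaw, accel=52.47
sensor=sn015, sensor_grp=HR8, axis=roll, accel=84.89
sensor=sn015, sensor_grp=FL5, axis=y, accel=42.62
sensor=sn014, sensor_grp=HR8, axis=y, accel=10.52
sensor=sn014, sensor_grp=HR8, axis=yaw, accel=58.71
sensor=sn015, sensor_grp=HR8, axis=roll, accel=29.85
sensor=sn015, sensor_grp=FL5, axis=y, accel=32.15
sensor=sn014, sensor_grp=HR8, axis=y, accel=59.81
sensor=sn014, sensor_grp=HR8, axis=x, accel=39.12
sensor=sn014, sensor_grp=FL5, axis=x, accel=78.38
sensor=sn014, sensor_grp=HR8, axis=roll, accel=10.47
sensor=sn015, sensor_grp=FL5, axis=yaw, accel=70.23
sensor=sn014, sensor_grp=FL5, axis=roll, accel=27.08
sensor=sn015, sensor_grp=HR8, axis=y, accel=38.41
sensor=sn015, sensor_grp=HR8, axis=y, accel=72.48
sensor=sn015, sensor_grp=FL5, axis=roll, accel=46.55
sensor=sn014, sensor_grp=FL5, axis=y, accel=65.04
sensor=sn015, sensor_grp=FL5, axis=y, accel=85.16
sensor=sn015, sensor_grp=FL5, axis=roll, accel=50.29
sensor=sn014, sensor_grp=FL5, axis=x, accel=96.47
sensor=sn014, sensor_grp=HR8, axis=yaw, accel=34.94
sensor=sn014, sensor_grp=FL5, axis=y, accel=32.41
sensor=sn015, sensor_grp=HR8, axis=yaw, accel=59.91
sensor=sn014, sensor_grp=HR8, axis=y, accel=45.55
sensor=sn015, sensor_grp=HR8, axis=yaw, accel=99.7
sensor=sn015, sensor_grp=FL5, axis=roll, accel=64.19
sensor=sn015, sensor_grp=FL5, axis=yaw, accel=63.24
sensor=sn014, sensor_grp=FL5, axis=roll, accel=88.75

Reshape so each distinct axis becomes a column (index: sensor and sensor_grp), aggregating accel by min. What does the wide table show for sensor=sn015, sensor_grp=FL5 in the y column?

32.15

Rows with sensor=sn015, sensor_grp=FL5 and axis=y: accel values are 45.19, 42.62, 32.15, 85.16.
min(45.19, 42.62, 32.15, 85.16) = 32.15.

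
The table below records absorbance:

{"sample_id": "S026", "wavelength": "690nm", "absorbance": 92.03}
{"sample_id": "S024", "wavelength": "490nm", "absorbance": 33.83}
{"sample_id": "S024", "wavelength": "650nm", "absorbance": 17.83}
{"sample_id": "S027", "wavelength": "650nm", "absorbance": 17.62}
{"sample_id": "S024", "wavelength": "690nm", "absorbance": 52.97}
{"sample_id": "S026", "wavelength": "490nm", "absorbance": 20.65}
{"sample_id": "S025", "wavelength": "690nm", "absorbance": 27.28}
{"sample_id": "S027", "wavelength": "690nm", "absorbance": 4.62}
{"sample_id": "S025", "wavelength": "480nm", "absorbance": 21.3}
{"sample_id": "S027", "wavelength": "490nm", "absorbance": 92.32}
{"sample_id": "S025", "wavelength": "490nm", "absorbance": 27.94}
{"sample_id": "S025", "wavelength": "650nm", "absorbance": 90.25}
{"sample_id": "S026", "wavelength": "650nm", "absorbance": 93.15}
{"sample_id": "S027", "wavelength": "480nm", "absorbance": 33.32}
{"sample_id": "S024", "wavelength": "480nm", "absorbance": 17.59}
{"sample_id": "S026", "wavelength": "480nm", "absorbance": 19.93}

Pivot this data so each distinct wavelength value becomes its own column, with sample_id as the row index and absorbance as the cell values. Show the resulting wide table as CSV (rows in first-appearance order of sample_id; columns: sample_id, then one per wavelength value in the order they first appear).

sample_id,690nm,490nm,650nm,480nm
S026,92.03,20.65,93.15,19.93
S024,52.97,33.83,17.83,17.59
S027,4.62,92.32,17.62,33.32
S025,27.28,27.94,90.25,21.3

Columns: sample_id plus the 4 distinct wavelength values (690nm, 490nm, 650nm, 480nm).
For example, row S026 column 690nm takes absorbance=92.03 from the long row (S026, 690nm).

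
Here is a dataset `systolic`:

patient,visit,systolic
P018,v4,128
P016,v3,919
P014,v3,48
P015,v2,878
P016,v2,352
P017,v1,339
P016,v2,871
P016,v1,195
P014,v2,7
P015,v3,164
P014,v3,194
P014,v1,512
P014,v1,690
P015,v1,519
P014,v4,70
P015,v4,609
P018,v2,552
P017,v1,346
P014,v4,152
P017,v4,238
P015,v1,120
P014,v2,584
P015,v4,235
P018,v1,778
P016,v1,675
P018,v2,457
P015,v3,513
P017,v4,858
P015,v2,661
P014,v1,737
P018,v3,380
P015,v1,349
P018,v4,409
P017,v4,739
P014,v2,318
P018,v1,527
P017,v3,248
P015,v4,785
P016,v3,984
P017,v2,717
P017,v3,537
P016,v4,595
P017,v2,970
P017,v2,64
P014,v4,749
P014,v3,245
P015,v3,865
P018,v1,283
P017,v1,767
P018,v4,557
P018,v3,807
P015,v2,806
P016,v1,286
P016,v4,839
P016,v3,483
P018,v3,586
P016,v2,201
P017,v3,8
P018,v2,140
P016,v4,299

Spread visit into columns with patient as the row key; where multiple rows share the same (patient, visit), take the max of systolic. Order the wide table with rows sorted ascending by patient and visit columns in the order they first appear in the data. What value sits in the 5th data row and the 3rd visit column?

With rows sorted ascending by patient, row 5 is patient=P018. visit columns in first-appearance order: v4, v3, v2, v1; column 3 is v2.
Long rows with patient=P018, visit=v2: max(552, 457, 140) = 552.

552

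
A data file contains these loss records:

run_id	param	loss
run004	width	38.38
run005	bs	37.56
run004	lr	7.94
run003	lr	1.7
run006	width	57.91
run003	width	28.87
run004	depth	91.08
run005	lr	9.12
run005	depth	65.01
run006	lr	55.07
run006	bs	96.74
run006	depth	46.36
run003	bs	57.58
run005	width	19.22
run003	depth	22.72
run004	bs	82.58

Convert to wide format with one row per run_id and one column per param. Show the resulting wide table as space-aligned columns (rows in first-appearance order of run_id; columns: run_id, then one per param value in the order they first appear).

Columns: run_id plus the 4 distinct param values (width, bs, lr, depth).
For example, row run004 column width takes loss=38.38 from the long row (run004, width).

run_id  width  bs     lr     depth
run004  38.38  82.58  7.94   91.08
run005  19.22  37.56  9.12   65.01
run003  28.87  57.58  1.7    22.72
run006  57.91  96.74  55.07  46.36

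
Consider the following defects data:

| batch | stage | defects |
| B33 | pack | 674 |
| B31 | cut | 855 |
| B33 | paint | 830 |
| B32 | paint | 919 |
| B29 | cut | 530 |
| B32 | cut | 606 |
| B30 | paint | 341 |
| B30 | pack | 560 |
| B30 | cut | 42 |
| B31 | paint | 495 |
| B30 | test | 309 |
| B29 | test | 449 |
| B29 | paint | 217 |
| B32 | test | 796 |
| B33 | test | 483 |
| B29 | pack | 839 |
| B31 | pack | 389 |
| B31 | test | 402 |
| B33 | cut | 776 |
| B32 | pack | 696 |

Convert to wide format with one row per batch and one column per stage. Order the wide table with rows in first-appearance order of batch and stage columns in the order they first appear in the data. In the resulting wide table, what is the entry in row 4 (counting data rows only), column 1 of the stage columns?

With rows in first-appearance order of batch, row 4 is batch=B29. stage columns in first-appearance order: pack, cut, paint, test; column 1 is pack.
Long rows with batch=B29, stage=pack: defects = 839.

839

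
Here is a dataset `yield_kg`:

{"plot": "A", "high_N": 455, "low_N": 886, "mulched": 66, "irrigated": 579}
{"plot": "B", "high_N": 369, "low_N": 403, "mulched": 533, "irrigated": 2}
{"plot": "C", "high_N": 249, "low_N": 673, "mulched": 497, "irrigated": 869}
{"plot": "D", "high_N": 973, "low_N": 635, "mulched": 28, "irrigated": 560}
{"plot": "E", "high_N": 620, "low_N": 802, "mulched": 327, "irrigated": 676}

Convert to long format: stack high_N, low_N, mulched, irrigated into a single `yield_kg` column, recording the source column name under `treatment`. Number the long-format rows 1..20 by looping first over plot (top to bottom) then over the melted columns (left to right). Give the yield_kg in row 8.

2

20 rows total (5 × 4). Row 8: index ⌊(8-1)/4⌋ = 1 into plot → B; (8-1) mod 4 = 3 into the melted columns → irrigated.
So row 8 is (B, irrigated, 2); yield_kg = 2.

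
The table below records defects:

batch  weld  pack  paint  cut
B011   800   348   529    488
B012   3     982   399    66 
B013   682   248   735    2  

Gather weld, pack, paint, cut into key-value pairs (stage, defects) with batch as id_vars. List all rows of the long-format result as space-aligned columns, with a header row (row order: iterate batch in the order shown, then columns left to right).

Each (batch, column) pair becomes one row: 3 × 4 = 12 rows.
For example, (B011, weld) → defects=800.

batch  stage  defects
B011   weld   800    
B011   pack   348    
B011   paint  529    
B011   cut    488    
B012   weld   3      
B012   pack   982    
B012   paint  399    
B012   cut    66     
B013   weld   682    
B013   pack   248    
B013   paint  735    
B013   cut    2      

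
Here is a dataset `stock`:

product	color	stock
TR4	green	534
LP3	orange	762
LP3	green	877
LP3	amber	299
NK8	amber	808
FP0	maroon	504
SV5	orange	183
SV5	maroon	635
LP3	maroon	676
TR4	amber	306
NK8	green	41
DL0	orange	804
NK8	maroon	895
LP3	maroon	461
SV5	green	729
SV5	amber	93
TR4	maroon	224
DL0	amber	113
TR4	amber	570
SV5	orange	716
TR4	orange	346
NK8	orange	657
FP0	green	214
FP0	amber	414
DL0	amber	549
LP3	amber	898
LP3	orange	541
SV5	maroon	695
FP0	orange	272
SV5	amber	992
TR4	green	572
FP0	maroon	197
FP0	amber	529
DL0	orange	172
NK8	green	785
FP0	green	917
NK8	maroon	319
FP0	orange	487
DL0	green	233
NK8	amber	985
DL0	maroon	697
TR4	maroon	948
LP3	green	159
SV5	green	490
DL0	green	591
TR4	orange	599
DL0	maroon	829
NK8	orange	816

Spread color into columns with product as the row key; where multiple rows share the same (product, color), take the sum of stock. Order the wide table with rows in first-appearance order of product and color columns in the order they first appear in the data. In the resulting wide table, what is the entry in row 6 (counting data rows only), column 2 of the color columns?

976

With rows in first-appearance order of product, row 6 is product=DL0. color columns in first-appearance order: green, orange, amber, maroon; column 2 is orange.
Long rows with product=DL0, color=orange: 804 + 172 = 976.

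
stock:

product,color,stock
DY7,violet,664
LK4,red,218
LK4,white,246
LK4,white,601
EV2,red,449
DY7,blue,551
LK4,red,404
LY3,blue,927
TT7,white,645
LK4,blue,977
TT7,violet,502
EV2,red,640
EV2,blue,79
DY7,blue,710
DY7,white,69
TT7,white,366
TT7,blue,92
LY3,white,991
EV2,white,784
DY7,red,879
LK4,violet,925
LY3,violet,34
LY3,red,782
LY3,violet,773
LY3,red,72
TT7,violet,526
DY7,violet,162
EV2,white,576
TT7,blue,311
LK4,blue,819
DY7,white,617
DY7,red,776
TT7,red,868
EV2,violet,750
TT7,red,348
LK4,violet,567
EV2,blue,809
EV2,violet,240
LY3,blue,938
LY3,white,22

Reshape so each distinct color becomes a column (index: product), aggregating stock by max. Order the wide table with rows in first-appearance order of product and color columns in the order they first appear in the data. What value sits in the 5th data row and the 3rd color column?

With rows in first-appearance order of product, row 5 is product=TT7. color columns in first-appearance order: violet, red, white, blue; column 3 is white.
Long rows with product=TT7, color=white: max(645, 366) = 645.

645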